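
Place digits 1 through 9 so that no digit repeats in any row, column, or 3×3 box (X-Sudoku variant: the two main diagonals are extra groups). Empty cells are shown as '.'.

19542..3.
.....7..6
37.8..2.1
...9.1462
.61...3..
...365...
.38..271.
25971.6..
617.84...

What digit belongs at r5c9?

9

r1c6 = 6 (sole candidate).
r1c7 = 8 (sole candidate).
r1c9 = 7 (sole candidate).
r3c6 = 9 (sole candidate).
r4c2 = 8 (sole candidate).
r4c3 = 3 (sole candidate).
r4c5 = 7 (sole candidate).
r5c4 = 2 (sole candidate).
r5c5 = 4 (sole candidate).
r5c6 = 8 (sole candidate).
r7c1 = 4 (sole candidate).
r8c6 = 3 (sole candidate).
r8c8 = 8 (sole candidate).
r8c9 = 4 (sole candidate).
r9c4 = 5 (sole candidate).
r9c7 = 9 (sole candidate).
r9c8 = 2 (sole candidate).
r9c9 = 3 (sole candidate).
r2c1 = 8 (sole candidate).
r2c2 = 2 (sole candidate).
r2c3 = 4 (sole candidate).
r2c4 = 1 (sole candidate).
r2c7 = 5 (sole candidate).
r2c8 = 9 (sole candidate).
r3c3 = 6 (sole candidate).
r3c5 = 5 (sole candidate).
r3c8 = 4 (sole candidate).
r4c1 = 5 (sole candidate).
r6c2 = 4 (sole candidate).
r6c3 = 2 (sole candidate).
r6c7 = 1 (sole candidate).
r6c8 = 7 (sole candidate).
r7c4 = 6 (sole candidate).
r7c5 = 9 (sole candidate).
r7c9 = 5 (sole candidate).
r2c5 = 3 (sole candidate).
r5c8 = 5 (sole candidate).
r5c9 = 9: row 5 has {1,2,3,4,5,6,8}; col 9 has {1,2,3,4,5,6,7}; box has {1,2,3,4,5,6,7} → only 9 remains.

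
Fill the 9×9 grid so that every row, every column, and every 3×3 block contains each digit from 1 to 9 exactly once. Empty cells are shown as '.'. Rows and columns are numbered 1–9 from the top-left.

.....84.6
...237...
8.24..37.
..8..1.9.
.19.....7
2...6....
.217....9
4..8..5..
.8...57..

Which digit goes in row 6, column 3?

7

row 7, column 5 = 4: row 7 has {1,2,7,9}; col 5 has {3,6}; box has {5,7,8} → only 4 remains.
row 1, column 8 = 2: in row 1, 2 can only go here (every other open cell in that row sees a 2).
row 7, column 1 = 5: in row 7, 5 can only go here (every other open cell in that row sees a 5).
row 9, column 4 = 6: in column 4, 6 can only go here (every other open cell in that column sees a 6).
row 7, column 6 = 3: row 7 has {1,2,4,5,7,9}; col 6 has {1,5,7,8}; box has {4,5,6,7,8} → only 3 remains.
row 9, column 3 = 3: row 9 has {5,6,7,8}; col 3 has {1,2,8,9}; box has {1,2,4,5,8} → only 3 remains.
row 9, column 1 = 9: row 9 has {3,5,6,7,8}; col 1 has {2,4,5,8}; box has {1,2,3,4,5,8} → only 9 remains.
row 1, column 4 = 1: in column 4, 1 can only go here (every other open cell in that column sees a 1).
row 3, column 9 = 1: in row 3, 1 can only go here (every other open cell in that row sees a 1).
row 2, column 1 = 1: in row 2, 1 can only go here (every other open cell in that row sees a 1).
row 6, column 4 = 9: in column 4, 9 can only go here (every other open cell in that column sees a 9).
row 6, column 6 = 4: row 6 has {2,6,9}; col 6 has {1,3,5,7,8}; box has {1,6,9} → only 4 remains.
row 5, column 6 = 2: row 5 has {1,7,9}; col 6 has {1,3,4,5,7,8}; box has {1,4,6,9} → only 2 remains.
row 8, column 6 = 9: row 8 has {4,5,8}; col 6 has {1,2,3,4,5,7,8}; box has {3,4,5,6,7,8} → only 9 remains.
row 3, column 6 = 6: row 3 has {1,2,3,4,7,8}; col 6 has {1,2,3,4,5,7,8,9}; box has {1,2,3,4,7,8} → only 6 remains.
row 5, column 8 = 4: in row 5, 4 can only go here (every other open cell in that row sees a 4).
row 9, column 8 = 1: row 9 has {3,5,6,7,8,9}; col 8 has {2,4,7,9}; box has {5,7,9} → only 1 remains.
row 9, column 5 = 2: row 9 has {1,3,5,6,7,8,9}; col 5 has {3,4,6}; box has {3,4,5,6,7,8,9} → only 2 remains.
row 9, column 9 = 4: row 9 has {1,2,3,5,6,7,8,9}; col 9 has {1,6,7,9}; box has {1,5,7,9} → only 4 remains.
row 8, column 5 = 1: row 8 has {4,5,8,9}; col 5 has {2,3,4,6}; box has {2,3,4,5,6,7,8,9} → only 1 remains.
row 4, column 2 = 4: in row 4, 4 can only go here (every other open cell in that row sees a 4).
row 2, column 3 = 4: in row 2, 4 can only go here (every other open cell in that row sees a 4).
row 2, column 2 = 6: in row 2, 6 can only go here (every other open cell in that row sees a 6).
row 8, column 2 = 7: row 8 has {1,4,5,8,9}; col 2 has {1,2,4,6,8}; box has {1,2,3,4,5,8,9} → only 7 remains.
row 8, column 3 = 6: row 8 has {1,4,5,7,8,9}; col 3 has {1,2,3,4,8,9}; box has {1,2,3,4,5,7,8,9} → only 6 remains.
row 8, column 8 = 3: row 8 has {1,4,5,6,7,8,9}; col 8 has {1,2,4,7,9}; box has {1,4,5,7,9} → only 3 remains.
row 8, column 9 = 2: row 8 has {1,3,4,5,6,7,8,9}; col 9 has {1,4,6,7,9}; box has {1,3,4,5,7,9} → only 2 remains.
row 2, column 7 = 9: in row 2, 9 can only go here (every other open cell in that row sees a 9).
row 4, column 7 = 2: in row 4, 2 can only go here (every other open cell in that row sees a 2).
row 4, column 1 = 6: in row 4, 6 can only go here (every other open cell in that row sees a 6).
row 5, column 1 = 3: row 5 has {1,2,4,7,9}; col 1 has {1,2,4,5,6,8,9}; box has {1,2,4,6,8,9} → only 3 remains.
row 5, column 4 = 5: row 5 has {1,2,3,4,7,9}; col 4 has {1,2,4,6,7,8,9}; box has {1,2,4,6,9} → only 5 remains.
row 5, column 5 = 8: row 5 has {1,2,3,4,5,7,9}; col 5 has {1,2,3,4,6}; box has {1,2,4,5,6,9} → only 8 remains.
row 5, column 7 = 6: row 5 has {1,2,3,4,5,7,8,9}; col 7 has {2,3,4,5,7,9}; box has {2,4,7,9} → only 6 remains.
row 6, column 2 = 5: row 6 has {2,4,6,9}; col 2 has {1,2,4,6,7,8}; box has {1,2,3,4,6,8,9} → only 5 remains.
row 6, column 3 = 7: row 6 has {2,4,5,6,9}; col 3 has {1,2,3,4,6,8,9}; box has {1,2,3,4,5,6,8,9} → only 7 remains.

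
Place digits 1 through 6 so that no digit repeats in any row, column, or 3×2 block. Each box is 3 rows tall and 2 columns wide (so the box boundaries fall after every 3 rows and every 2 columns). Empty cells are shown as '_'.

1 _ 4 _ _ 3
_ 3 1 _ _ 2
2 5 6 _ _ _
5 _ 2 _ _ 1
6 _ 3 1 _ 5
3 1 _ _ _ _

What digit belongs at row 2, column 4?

5

row 1, column 2 = 6 (sole candidate).
row 1, column 5 = 5 (sole candidate).
row 2, column 1 = 4 (sole candidate).
row 2, column 4 = 5: row 2 has {1,2,3,4}; col 4 has {1}; box has {1,4,6} → only 5 remains.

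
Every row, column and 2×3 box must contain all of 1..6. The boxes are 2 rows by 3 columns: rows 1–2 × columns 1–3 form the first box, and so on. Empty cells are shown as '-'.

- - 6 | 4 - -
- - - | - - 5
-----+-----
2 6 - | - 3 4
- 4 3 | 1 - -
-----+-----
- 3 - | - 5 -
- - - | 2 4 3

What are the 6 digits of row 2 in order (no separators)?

r3c4 = 5 (sole candidate).
r4c1 = 5 (sole candidate).
r5c4 = 6 (sole candidate).
r5c6 = 1 (sole candidate).
r1c6 = 2 (sole candidate).
r2c4 = 3: row 2 has {5}; col 4 has {1,2,4,5,6}; box has {2,4,5} → only 3 remains.
r3c3 = 1 (sole candidate).
r4c6 = 6 (sole candidate).
r5c1 = 4 (sole candidate).
r5c3 = 2 (sole candidate).
r6c3 = 5 (sole candidate).
r1c5 = 1 (sole candidate).
r2c1 = 1: row 2 has {3,5}; col 1 has {2,4,5}; box has {6} → only 1 remains.
r2c2 = 2: row 2 has {1,3,5}; col 2 has {3,4,6}; box has {1,6} → only 2 remains.
r2c3 = 4: row 2 has {1,2,3,5}; col 3 has {1,2,3,5,6}; box has {1,2,6} → only 4 remains.
r2c5 = 6: row 2 has {1,2,3,4,5}; col 5 has {1,3,4,5}; box has {1,2,3,4,5} → only 6 remains.

124365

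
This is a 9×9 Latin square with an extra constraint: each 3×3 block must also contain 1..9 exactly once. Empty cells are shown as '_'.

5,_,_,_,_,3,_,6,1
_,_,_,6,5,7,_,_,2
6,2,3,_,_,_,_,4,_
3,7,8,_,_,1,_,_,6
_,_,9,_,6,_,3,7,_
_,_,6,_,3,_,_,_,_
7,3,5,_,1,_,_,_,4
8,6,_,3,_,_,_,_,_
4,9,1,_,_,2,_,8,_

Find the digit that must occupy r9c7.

6

r2c3 = 4 (sole candidate).
r8c3 = 2 (sole candidate).
r9c5 = 7 (sole candidate).
r1c2 = 8 (sole candidate).
r1c3 = 7 (sole candidate).
r1c7 = 9 (sole candidate).
r2c2 = 1 (sole candidate).
r2c7 = 8 (sole candidate).
r2c8 = 3 (sole candidate).
r9c4 = 5 (sole candidate).
r9c7 = 6: row 9 has {1,2,4,5,7,8,9}; col 7 has {3,8,9}; box has {4,8} → only 6 remains.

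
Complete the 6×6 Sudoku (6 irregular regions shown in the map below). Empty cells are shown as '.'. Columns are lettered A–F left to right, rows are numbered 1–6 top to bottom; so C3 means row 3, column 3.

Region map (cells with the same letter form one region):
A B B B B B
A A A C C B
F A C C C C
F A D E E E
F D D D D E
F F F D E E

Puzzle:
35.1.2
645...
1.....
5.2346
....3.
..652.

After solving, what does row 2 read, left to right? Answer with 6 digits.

C1 = 4 (sole candidate).
E1 = 6 (sole candidate).
D2 = 2: row 2 has {4,5,6}; col 4 has {1,3,5}; region has {} → only 2 remains.
E2 = 1: row 2 has {2,4,5,6}; col 5 has {2,3,4,6}; region has {2} → only 1 remains.
F2 = 3: row 2 has {1,2,4,5,6}; col 6 has {2,6}; region has {1,2,4,5,6} → only 3 remains.

645213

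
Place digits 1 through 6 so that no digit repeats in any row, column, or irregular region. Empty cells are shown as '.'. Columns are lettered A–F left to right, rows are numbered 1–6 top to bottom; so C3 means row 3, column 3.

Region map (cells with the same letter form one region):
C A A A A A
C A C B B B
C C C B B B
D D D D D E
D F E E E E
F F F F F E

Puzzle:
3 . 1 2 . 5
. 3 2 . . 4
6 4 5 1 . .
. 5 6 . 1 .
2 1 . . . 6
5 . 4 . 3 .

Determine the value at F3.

B1 = 6: row 1 has {1,2,3,5}; col 2 has {1,3,4,5}; region has {1,2,3,5} → only 6 remains.
E1 = 4: row 1 has {1,2,3,5,6}; col 5 has {1,3}; region has {1,2,3,5,6} → only 4 remains.
A2 = 1: row 2 has {2,3,4}; col 1 has {2,3,5,6}; region has {2,3,4,5,6} → only 1 remains.
E3 = 2: row 3 has {1,4,5,6}; col 5 has {1,3,4}; region has {1,4} → only 2 remains.
F3 = 3: row 3 has {1,2,4,5,6}; col 6 has {4,5,6}; region has {1,2,4} → only 3 remains.

3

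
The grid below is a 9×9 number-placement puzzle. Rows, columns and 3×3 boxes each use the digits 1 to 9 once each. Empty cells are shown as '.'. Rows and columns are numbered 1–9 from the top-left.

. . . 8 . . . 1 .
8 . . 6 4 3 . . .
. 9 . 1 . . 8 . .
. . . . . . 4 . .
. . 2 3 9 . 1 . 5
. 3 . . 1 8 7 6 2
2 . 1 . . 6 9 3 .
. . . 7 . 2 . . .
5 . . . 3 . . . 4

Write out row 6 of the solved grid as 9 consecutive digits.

R5C8 = 8 (sole candidate).
R8C8 = 5 (sole candidate).
R9C4 = 9 (sole candidate).
R9C6 = 1 (sole candidate).
R4C8 = 9 (sole candidate).
R4C9 = 3 (sole candidate).
R8C5 = 8 (sole candidate).
R8C7 = 6 (sole candidate).
R8C9 = 1 (sole candidate).
R9C7 = 2 (sole candidate).
R9C8 = 7 (sole candidate).
R2C7 = 5 (sole candidate).
R2C8 = 2 (sole candidate).
R3C8 = 4 (sole candidate).
R7C5 = 5 (sole candidate).
R7C9 = 8 (sole candidate).
R8C2 = 4 (sole candidate).
R1C7 = 3 (sole candidate).
R2C3 = 7 (sole candidate).
R2C9 = 9 (sole candidate).
R7C2 = 7 (sole candidate).
R7C4 = 4 (sole candidate).
R2C2 = 1 (sole candidate).
R5C2 = 6 (sole candidate).
R6C4 = 5: row 6 has {1,2,3,6,7,8}; col 4 has {1,3,4,6,7,8,9}; box has {1,3,8,9} → only 5 remains.
R9C2 = 8 (sole candidate).
R9C3 = 6 (sole candidate).
R4C2 = 5 (sole candidate).
R4C3 = 8 (sole candidate).
R4C4 = 2 (sole candidate).
R4C6 = 7 (sole candidate).
R5C6 = 4 (sole candidate).
R1C2 = 2 (sole candidate).
R1C5 = 7 (sole candidate).
R1C9 = 6 (sole candidate).
R3C5 = 2 (sole candidate).
R3C6 = 5 (sole candidate).
R3C9 = 7 (sole candidate).
R4C1 = 1 (sole candidate).
R4C5 = 6 (sole candidate).
R5C1 = 7 (sole candidate).
R1C1 = 4 (sole candidate).
R1C3 = 5 (sole candidate).
R1C6 = 9 (sole candidate).
R3C3 = 3 (sole candidate).
R6C1 = 9: row 6 has {1,2,3,5,6,7,8}; col 1 has {1,2,4,5,7,8}; box has {1,2,3,5,6,7,8} → only 9 remains.
R6C3 = 4: row 6 has {1,2,3,5,6,7,8,9}; col 3 has {1,2,3,5,6,7,8}; box has {1,2,3,5,6,7,8,9} → only 4 remains.

934518762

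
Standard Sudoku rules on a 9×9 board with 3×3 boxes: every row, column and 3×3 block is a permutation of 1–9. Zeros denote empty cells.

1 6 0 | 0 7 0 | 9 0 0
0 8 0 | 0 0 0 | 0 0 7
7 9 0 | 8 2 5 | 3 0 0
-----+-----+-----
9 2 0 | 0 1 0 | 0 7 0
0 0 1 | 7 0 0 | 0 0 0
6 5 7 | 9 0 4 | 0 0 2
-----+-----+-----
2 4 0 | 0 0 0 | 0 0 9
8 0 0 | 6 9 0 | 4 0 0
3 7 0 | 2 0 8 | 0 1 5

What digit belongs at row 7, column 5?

row 1, column 6 = 3 (sole candidate).
row 3, column 3 = 4 (sole candidate).
row 3, column 8 = 6 (sole candidate).
row 3, column 9 = 1 (sole candidate).
row 4, column 6 = 6 (sole candidate).
row 5, column 1 = 4 (sole candidate).
row 5, column 2 = 3 (sole candidate).
row 5, column 6 = 2 (sole candidate).
row 8, column 2 = 1 (sole candidate).
row 8, column 3 = 5 (sole candidate).
row 8, column 6 = 7 (sole candidate).
row 8, column 9 = 3 (sole candidate).
row 9, column 5 = 4 (sole candidate).
row 9, column 7 = 6 (sole candidate).
row 1, column 3 = 2 (sole candidate).
row 1, column 4 = 4 (sole candidate).
row 1, column 9 = 8 (sole candidate).
row 2, column 1 = 5 (sole candidate).
row 2, column 3 = 3 (sole candidate).
row 2, column 4 = 1 (sole candidate).
row 2, column 5 = 6 (sole candidate).
row 2, column 6 = 9 (sole candidate).
row 2, column 7 = 2 (sole candidate).
row 2, column 8 = 4 (sole candidate).
row 4, column 3 = 8 (sole candidate).
row 4, column 7 = 5 (sole candidate).
row 4, column 9 = 4 (sole candidate).
row 5, column 7 = 8 (sole candidate).
row 5, column 8 = 9 (sole candidate).
row 5, column 9 = 6 (sole candidate).
row 6, column 7 = 1 (sole candidate).
row 6, column 8 = 3 (sole candidate).
row 7, column 3 = 6 (sole candidate).
row 7, column 6 = 1 (sole candidate).
row 7, column 7 = 7 (sole candidate).
row 7, column 8 = 8 (sole candidate).
row 8, column 8 = 2 (sole candidate).
row 9, column 3 = 9 (sole candidate).
row 1, column 8 = 5 (sole candidate).
row 4, column 4 = 3 (sole candidate).
row 5, column 5 = 5 (sole candidate).
row 6, column 5 = 8 (sole candidate).
row 7, column 4 = 5 (sole candidate).
row 7, column 5 = 3: row 7 has {1,2,4,5,6,7,8,9}; col 5 has {1,2,4,5,6,7,8,9}; box has {1,2,4,5,6,7,8,9} → only 3 remains.

3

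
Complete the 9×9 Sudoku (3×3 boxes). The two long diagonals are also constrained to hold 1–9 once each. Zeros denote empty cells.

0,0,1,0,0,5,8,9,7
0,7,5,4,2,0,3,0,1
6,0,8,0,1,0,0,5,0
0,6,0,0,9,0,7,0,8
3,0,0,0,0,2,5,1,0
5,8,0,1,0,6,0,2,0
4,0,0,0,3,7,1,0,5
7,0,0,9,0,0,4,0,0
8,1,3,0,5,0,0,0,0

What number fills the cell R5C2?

9

R1C1 = 2 (sole candidate).
R1C5 = 6 (sole candidate).
R2C1 = 9 (sole candidate).
R2C6 = 8 (sole candidate).
R2C8 = 6 (sole candidate).
R3C7 = 2 (sole candidate).
R3C9 = 4 (sole candidate).
R4C1 = 1 (sole candidate).
R5C5 = 4 (sole candidate).
R6C5 = 7 (sole candidate).
R6C7 = 9 (sole candidate).
R6C9 = 3 (sole candidate).
R7C3 = 9 (sole candidate).
R7C8 = 8 (sole candidate).
R8C2 = 5 (sole candidate).
R8C5 = 8 (sole candidate).
R8C6 = 1 (sole candidate).
R8C8 = 3 (sole candidate).
R9C6 = 4 (sole candidate).
R9C7 = 6 (sole candidate).
R9C8 = 7 (sole candidate).
R9C9 = 9 (sole candidate).
R1C4 = 3 (sole candidate).
R3C2 = 3 (sole candidate).
R3C4 = 7 (sole candidate).
R3C6 = 9 (sole candidate).
R4C4 = 5 (sole candidate).
R4C6 = 3 (sole candidate).
R4C8 = 4 (sole candidate).
R5C2 = 9: row 5 has {1,2,3,4,5}; col 2 has {1,3,5,6,7,8}; box has {1,3,5,6,8} → only 9 remains.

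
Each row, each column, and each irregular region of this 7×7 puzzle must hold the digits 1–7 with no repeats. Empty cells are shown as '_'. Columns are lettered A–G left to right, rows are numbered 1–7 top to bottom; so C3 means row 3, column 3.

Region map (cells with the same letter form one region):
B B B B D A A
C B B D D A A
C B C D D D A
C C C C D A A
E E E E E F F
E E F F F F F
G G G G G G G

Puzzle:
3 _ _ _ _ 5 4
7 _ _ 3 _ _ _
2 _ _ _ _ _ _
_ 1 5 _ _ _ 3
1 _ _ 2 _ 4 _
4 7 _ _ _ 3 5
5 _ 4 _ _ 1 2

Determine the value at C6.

A4 = 6: row 4 has {1,3,5}; col 1 has {1,2,3,4,5,7}; region has {1,2,5,7} → only 6 remains.
D4 = 4: row 4 has {1,3,5,6}; col 4 has {2,3}; region has {1,2,5,6,7} → only 4 remains.
C3 = 3: row 3 has {2}; col 3 has {4,5}; region has {1,2,4,5,6,7} → only 3 remains.
C5 = 6: row 5 has {1,2,4}; col 3 has {3,4,5}; region has {1,2,4,7} → only 6 remains.
G5 = 7: row 5 has {1,2,4,6}; col 7 has {2,3,4,5}; region has {3,4,5} → only 7 remains.
C1 = 7: in column 3, 7 can only go here (every other open cell in that column sees a 7).
D3 = 5: in column 4, 5 can only go here (every other open cell in that column sees a 5).
B2 = 5: in row 2, 5 can only go here (every other open cell in that row sees a 5).
B5 = 3: row 5 has {1,2,4,6,7}; col 2 has {1,5,7}; region has {1,2,4,6,7} → only 3 remains.
E5 = 5: row 5 has {1,2,3,4,6,7}; col 5 has {}; region has {1,2,3,4,6,7} → only 5 remains.
B7 = 6: row 7 has {1,2,4,5}; col 2 has {1,3,5,7}; region has {1,2,4,5} → only 6 remains.
D7 = 7: row 7 has {1,2,4,5,6}; col 4 has {2,3,4,5}; region has {1,2,4,5,6} → only 7 remains.
E7 = 3: row 7 has {1,2,4,5,6,7}; col 5 has {5}; region has {1,2,4,5,6,7} → only 3 remains.
B1 = 2: row 1 has {3,4,5,7}; col 2 has {1,3,5,6,7}; region has {3,5,7} → only 2 remains.
C2 = 1: row 2 has {3,5,7}; col 3 has {3,4,5,6,7}; region has {2,3,5,7} → only 1 remains.
G2 = 6: row 2 has {1,3,5,7}; col 7 has {2,3,4,5,7}; region has {3,4,5} → only 6 remains.
B3 = 4: row 3 has {2,3,5}; col 2 has {1,2,3,5,6,7}; region has {1,2,3,5,7} → only 4 remains.
G3 = 1: row 3 has {2,3,4,5}; col 7 has {2,3,4,5,6,7}; region has {3,4,5,6} → only 1 remains.
C6 = 2: row 6 has {3,4,5,7}; col 3 has {1,3,4,5,6,7}; region has {3,4,5,7} → only 2 remains.

2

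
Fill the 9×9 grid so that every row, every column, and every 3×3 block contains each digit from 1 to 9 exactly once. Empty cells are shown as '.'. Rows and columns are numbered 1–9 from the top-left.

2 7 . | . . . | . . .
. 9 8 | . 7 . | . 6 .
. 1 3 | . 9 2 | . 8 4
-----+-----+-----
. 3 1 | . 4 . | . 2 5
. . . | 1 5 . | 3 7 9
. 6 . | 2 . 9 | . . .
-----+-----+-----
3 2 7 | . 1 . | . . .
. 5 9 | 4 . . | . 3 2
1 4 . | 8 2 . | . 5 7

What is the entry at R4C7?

R5C2 = 8 (sole candidate).
R5C6 = 6 (sole candidate).
R7C6 = 5 (sole candidate).
R8C5 = 6 (sole candidate).
R8C6 = 7 (sole candidate).
R9C3 = 6 (sole candidate).
R9C6 = 3 (sole candidate).
R9C7 = 9 (sole candidate).
R4C4 = 7 (sole candidate).
R4C6 = 8 (sole candidate).
R4C7 = 6: row 4 has {1,2,3,4,5,7,8}; col 7 has {3,9}; box has {2,3,5,7,9} → only 6 remains.

6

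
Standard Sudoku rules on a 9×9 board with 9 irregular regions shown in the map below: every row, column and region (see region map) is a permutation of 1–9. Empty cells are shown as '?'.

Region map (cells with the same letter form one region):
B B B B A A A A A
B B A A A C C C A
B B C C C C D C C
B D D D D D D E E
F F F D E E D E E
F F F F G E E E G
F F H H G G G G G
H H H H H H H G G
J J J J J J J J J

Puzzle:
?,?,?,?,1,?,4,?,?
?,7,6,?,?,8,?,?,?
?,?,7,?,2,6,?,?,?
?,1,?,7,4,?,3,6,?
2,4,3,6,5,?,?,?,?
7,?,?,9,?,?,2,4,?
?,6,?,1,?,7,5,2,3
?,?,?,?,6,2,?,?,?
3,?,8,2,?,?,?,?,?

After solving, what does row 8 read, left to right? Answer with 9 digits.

539862714

R6C5 = 8: row 6 has {2,4,7,9}; col 5 has {1,2,4,5,6}; region has {2,3,5,7} → only 8 remains.
R7C1 = 8: row 7 has {1,2,3,5,6,7}; col 1 has {2,3,7}; region has {2,3,4,6,7,9} → only 8 remains.
R7C5 = 9: row 7 has {1,2,3,5,6,7,8}; col 5 has {1,2,4,5,6,8}; region has {2,3,5,7,8} → only 9 remains.
R8C8 = 1: row 8 has {2,6}; col 8 has {2,4,6}; region has {2,3,5,7,8,9} → only 1 remains.
R8C9 = 4: row 8 has {1,2,6}; col 9 has {3}; region has {1,2,3,5,7,8,9} → only 4 remains.
R9C5 = 7: row 9 has {2,3,8}; col 5 has {1,2,4,5,6,8,9}; region has {2,3,8} → only 7 remains.
R2C5 = 3: row 2 has {6,7,8}; col 5 has {1,2,4,5,6,7,8,9}; region has {1,4,6} → only 3 remains.
R6C2 = 5: row 6 has {2,4,7,8,9}; col 2 has {1,4,6,7}; region has {2,3,4,6,7,8,9} → only 5 remains.
R6C3 = 1: row 6 has {2,4,5,7,8,9}; col 3 has {3,6,7,8}; region has {2,3,4,5,6,7,8,9} → only 1 remains.
R6C6 = 3: row 6 has {1,2,4,5,7,8,9}; col 6 has {2,6,7,8}; region has {2,4,5,6} → only 3 remains.
R6C9 = 6: row 6 has {1,2,3,4,5,7,8,9}; col 9 has {3,4}; region has {1,2,3,4,5,7,8,9} → only 6 remains.
R7C3 = 4: row 7 has {1,2,3,5,6,7,8,9}; col 3 has {1,3,6,7,8}; region has {1,2,6} → only 4 remains.
R9C2 = 9: row 9 has {2,3,7,8}; col 2 has {1,4,5,6,7}; region has {2,3,7,8} → only 9 remains.
R9C8 = 5: row 9 has {2,3,7,8,9}; col 8 has {1,2,4,6}; region has {2,3,7,8,9} → only 5 remains.
R9C9 = 1: row 9 has {2,3,5,7,8,9}; col 9 has {3,4,6}; region has {2,3,5,7,8,9} → only 1 remains.
R2C4 = 5: row 2 has {3,6,7,8}; col 4 has {1,2,6,7,9}; region has {1,3,4,6} → only 5 remains.
R2C8 = 9: row 2 has {3,5,6,7,8}; col 8 has {1,2,4,5,6}; region has {2,6,7,8} → only 9 remains.
R2C9 = 2: row 2 has {3,5,6,7,8,9}; col 9 has {1,3,4,6}; region has {1,3,4,5,6} → only 2 remains.
R3C8 = 3: row 3 has {2,6,7}; col 8 has {1,2,4,5,6,9}; region has {2,6,7,8,9} → only 3 remains.
R3C9 = 5: row 3 has {2,3,6,7}; col 9 has {1,2,3,4,6}; region has {2,3,6,7,8,9} → only 5 remains.
R9C6 = 4: row 9 has {1,2,3,5,7,8,9}; col 6 has {2,3,6,7,8}; region has {1,2,3,5,7,8,9} → only 4 remains.
R9C7 = 6: row 9 has {1,2,3,4,5,7,8,9}; col 7 has {2,3,4,5}; region has {1,2,3,4,5,7,8,9} → only 6 remains.
R1C6 = 9: row 1 has {1,4}; col 6 has {2,3,4,6,7,8}; region has {1,2,3,4,5,6} → only 9 remains.
R2C7 = 1: row 2 has {2,3,5,6,7,8,9}; col 7 has {2,3,4,5,6}; region has {2,3,5,6,7,8,9} → only 1 remains.
R3C2 = 8: row 3 has {2,3,5,6,7}; col 2 has {1,4,5,6,7,9}; region has {7} → only 8 remains.
R3C4 = 4: row 3 has {2,3,5,6,7,8}; col 4 has {1,2,5,6,7,9}; region has {1,2,3,5,6,7,8,9} → only 4 remains.
R3C7 = 9: row 3 has {2,3,4,5,6,7,8}; col 7 has {1,2,3,4,5,6}; region has {1,3,4,6,7} → only 9 remains.
R4C6 = 5: row 4 has {1,3,4,6,7}; col 6 has {2,3,4,6,7,8,9}; region has {1,3,4,6,7,9} → only 5 remains.
R5C6 = 1: row 5 has {2,3,4,5,6}; col 6 has {2,3,4,5,6,7,8,9}; region has {2,3,4,5,6} → only 1 remains.
R5C7 = 8: row 5 has {1,2,3,4,5,6}; col 7 has {1,2,3,4,5,6,9}; region has {1,3,4,5,6,7,9} → only 8 remains.
R5C8 = 7: row 5 has {1,2,3,4,5,6,8}; col 8 has {1,2,3,4,5,6,9}; region has {1,2,3,4,5,6} → only 7 remains.
R5C9 = 9: row 5 has {1,2,3,4,5,6,7,8}; col 9 has {1,2,3,4,5,6}; region has {1,2,3,4,5,6,7} → only 9 remains.
R8C2 = 3: row 8 has {1,2,4,6}; col 2 has {1,4,5,6,7,8,9}; region has {1,2,4,6} → only 3 remains.
R8C4 = 8: row 8 has {1,2,3,4,6}; col 4 has {1,2,4,5,6,7,9}; region has {1,2,3,4,6} → only 8 remains.
R8C7 = 7: row 8 has {1,2,3,4,6,8}; col 7 has {1,2,3,4,5,6,8,9}; region has {1,2,3,4,6,8} → only 7 remains.
R1C2 = 2: row 1 has {1,4,9}; col 2 has {1,3,4,5,6,7,8,9}; region has {7,8} → only 2 remains.
R1C3 = 5: row 1 has {1,2,4,9}; col 3 has {1,3,4,6,7,8}; region has {2,7,8} → only 5 remains.
R1C4 = 3: row 1 has {1,2,4,5,9}; col 4 has {1,2,4,5,6,7,8,9}; region has {2,5,7,8} → only 3 remains.
R1C8 = 8: row 1 has {1,2,3,4,5,9}; col 8 has {1,2,3,4,5,6,7,9}; region has {1,2,3,4,5,6,9} → only 8 remains.
R1C9 = 7: row 1 has {1,2,3,4,5,8,9}; col 9 has {1,2,3,4,5,6,9}; region has {1,2,3,4,5,6,8,9} → only 7 remains.
R2C1 = 4: row 2 has {1,2,3,5,6,7,8,9}; col 1 has {2,3,7,8}; region has {2,3,5,7,8} → only 4 remains.
R3C1 = 1: row 3 has {2,3,4,5,6,7,8,9}; col 1 has {2,3,4,7,8}; region has {2,3,4,5,7,8} → only 1 remains.
R4C1 = 9: row 4 has {1,3,4,5,6,7}; col 1 has {1,2,3,4,7,8}; region has {1,2,3,4,5,7,8} → only 9 remains.
R4C3 = 2: row 4 has {1,3,4,5,6,7,9}; col 3 has {1,3,4,5,6,7,8}; region has {1,3,4,5,6,7,8,9} → only 2 remains.
R4C9 = 8: row 4 has {1,2,3,4,5,6,7,9}; col 9 has {1,2,3,4,5,6,7,9}; region has {1,2,3,4,5,6,7,9} → only 8 remains.
R8C1 = 5: row 8 has {1,2,3,4,6,7,8}; col 1 has {1,2,3,4,7,8,9}; region has {1,2,3,4,6,7,8} → only 5 remains.
R8C3 = 9: row 8 has {1,2,3,4,5,6,7,8}; col 3 has {1,2,3,4,5,6,7,8}; region has {1,2,3,4,5,6,7,8} → only 9 remains.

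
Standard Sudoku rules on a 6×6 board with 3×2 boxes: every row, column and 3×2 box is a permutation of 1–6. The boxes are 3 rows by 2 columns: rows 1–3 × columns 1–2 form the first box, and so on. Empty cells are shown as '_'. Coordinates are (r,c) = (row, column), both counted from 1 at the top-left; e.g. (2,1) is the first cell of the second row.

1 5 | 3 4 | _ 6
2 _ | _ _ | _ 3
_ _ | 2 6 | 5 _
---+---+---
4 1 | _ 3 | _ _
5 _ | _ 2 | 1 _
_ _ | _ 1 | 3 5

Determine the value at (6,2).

(1,5) = 2 (sole candidate).
(2,4) = 5 (sole candidate).
(2,5) = 4 (sole candidate).
(3,1) = 3 (sole candidate).
(3,2) = 4 (sole candidate).
(3,6) = 1 (sole candidate).
(4,5) = 6 (sole candidate).
(4,6) = 2 (sole candidate).
(5,6) = 4 (sole candidate).
(6,1) = 6 (sole candidate).
(6,2) = 2: row 6 has {1,3,5,6}; col 2 has {1,4,5}; box has {1,4,5,6} → only 2 remains.

2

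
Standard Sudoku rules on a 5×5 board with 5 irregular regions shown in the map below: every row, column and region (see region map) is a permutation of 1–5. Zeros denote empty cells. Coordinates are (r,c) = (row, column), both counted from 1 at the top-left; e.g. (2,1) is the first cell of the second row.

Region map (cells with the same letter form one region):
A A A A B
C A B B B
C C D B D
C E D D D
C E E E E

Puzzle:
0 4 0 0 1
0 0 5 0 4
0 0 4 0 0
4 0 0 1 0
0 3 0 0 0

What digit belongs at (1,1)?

(5,4) = 4: in row 5, 4 can only go here (every other open cell in that row sees a 4).
(5,3) = 1: in column 3, 1 can only go here (every other open cell in that column sees a 1).
(1,4) = 5: in column 4, 5 can only go here (every other open cell in that column sees a 5).
(2,2) = 1: in region A, 1 can only go here (every other open cell in that region sees a 1).
(3,1) = 1: in row 3, 1 can only go here (every other open cell in that row sees a 1).
(5,1) = 5: in column 1, 5 can only go here (every other open cell in that column sees a 5).
(3,2) = 2: row 3 has {1,4}; col 2 has {1,3,4}; region has {1,4,5} → only 2 remains.
(3,4) = 3: row 3 has {1,2,4}; col 4 has {1,4,5}; region has {1,4,5} → only 3 remains.
(3,5) = 5: row 3 has {1,2,3,4}; col 5 has {1,4}; region has {1,4} → only 5 remains.
(4,2) = 5: row 4 has {1,4}; col 2 has {1,2,3,4}; region has {1,3,4} → only 5 remains.
(5,5) = 2: row 5 has {1,3,4,5}; col 5 has {1,4,5}; region has {1,3,4,5} → only 2 remains.
(2,1) = 3: row 2 has {1,4,5}; col 1 has {1,4,5}; region has {1,2,4,5} → only 3 remains.
(2,4) = 2: row 2 has {1,3,4,5}; col 4 has {1,3,4,5}; region has {1,3,4,5} → only 2 remains.
(4,5) = 3: row 4 has {1,4,5}; col 5 has {1,2,4,5}; region has {1,4,5} → only 3 remains.
(1,1) = 2: row 1 has {1,4,5}; col 1 has {1,3,4,5}; region has {1,4,5} → only 2 remains.

2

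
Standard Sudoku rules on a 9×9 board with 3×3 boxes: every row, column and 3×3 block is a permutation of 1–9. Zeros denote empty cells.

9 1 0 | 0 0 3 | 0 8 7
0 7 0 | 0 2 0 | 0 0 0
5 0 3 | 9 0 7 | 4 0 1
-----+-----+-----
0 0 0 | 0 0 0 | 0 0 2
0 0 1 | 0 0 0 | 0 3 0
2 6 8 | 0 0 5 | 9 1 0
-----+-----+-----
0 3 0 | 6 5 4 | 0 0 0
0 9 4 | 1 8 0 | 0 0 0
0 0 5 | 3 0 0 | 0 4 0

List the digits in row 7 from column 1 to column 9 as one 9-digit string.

r2c3 = 6: row 2 has {2,7}; col 3 has {1,3,4,5,8}; box has {1,3,5,7,9} → only 6 remains.
r3c5 = 6: row 3 has {1,3,4,5,7,9}; col 5 has {2,5,8}; box has {2,3,7,9} → only 6 remains.
r3c8 = 2: row 3 has {1,3,4,5,6,7,9}; col 8 has {1,3,4,8}; box has {1,4,7,8} → only 2 remains.
r6c9 = 4: row 6 has {1,2,5,6,8,9}; col 9 has {1,2,7}; box has {1,2,3,9} → only 4 remains.
r8c6 = 2: row 8 has {1,4,8,9}; col 6 has {3,4,5,7}; box has {1,3,4,5,6,8} → only 2 remains.
r9c6 = 9: row 9 has {3,4,5}; col 6 has {2,3,4,5,7}; box has {1,2,3,4,5,6,8} → only 9 remains.
r1c3 = 2: row 1 has {1,3,7,8,9}; col 3 has {1,3,4,5,6,8}; box has {1,3,5,6,7,9} → only 2 remains.
r1c5 = 4: row 1 has {1,2,3,7,8,9}; col 5 has {2,5,6,8}; box has {2,3,6,7,9} → only 4 remains.
r3c2 = 8: row 3 has {1,2,3,4,5,6,7,9}; col 2 has {1,3,6,7,9}; box has {1,2,3,5,6,7,9} → only 8 remains.
r6c4 = 7: row 6 has {1,2,4,5,6,8,9}; col 4 has {1,3,6,9}; box has {5} → only 7 remains.
r6c5 = 3: row 6 has {1,2,4,5,6,7,8,9}; col 5 has {2,4,5,6,8}; box has {5,7} → only 3 remains.
r7c3 = 7: row 7 has {3,4,5,6}; col 3 has {1,2,3,4,5,6,8}; box has {3,4,5,9} → only 7 remains.
r7c8 = 9: row 7 has {3,4,5,6,7}; col 8 has {1,2,3,4,8}; box has {4} → only 9 remains.
r7c9 = 8: row 7 has {3,4,5,6,7,9}; col 9 has {1,2,4,7}; box has {4,9} → only 8 remains.
r8c1 = 6: row 8 has {1,2,4,8,9}; col 1 has {2,5,9}; box has {3,4,5,7,9} → only 6 remains.
r9c2 = 2: row 9 has {3,4,5,9}; col 2 has {1,3,6,7,8,9}; box has {3,4,5,6,7,9} → only 2 remains.
r9c5 = 7: row 9 has {2,3,4,5,9}; col 5 has {2,3,4,5,6,8}; box has {1,2,3,4,5,6,8,9} → only 7 remains.
r9c9 = 6: row 9 has {2,3,4,5,7,9}; col 9 has {1,2,4,7,8}; box has {4,8,9} → only 6 remains.
r1c4 = 5: row 1 has {1,2,3,4,7,8,9}; col 4 has {1,3,6,7,9}; box has {2,3,4,6,7,9} → only 5 remains.
r1c7 = 6: row 1 has {1,2,3,4,5,7,8,9}; col 7 has {4,9}; box has {1,2,4,7,8} → only 6 remains.
r2c1 = 4: row 2 has {2,6,7}; col 1 has {2,5,6,9}; box has {1,2,3,5,6,7,8,9} → only 4 remains.
r2c4 = 8: row 2 has {2,4,6,7}; col 4 has {1,3,5,6,7,9}; box has {2,3,4,5,6,7,9} → only 8 remains.
r2c6 = 1: row 2 has {2,4,6,7,8}; col 6 has {2,3,4,5,7,9}; box has {2,3,4,5,6,7,8,9} → only 1 remains.
r2c8 = 5: row 2 has {1,2,4,6,7,8}; col 8 has {1,2,3,4,8,9}; box has {1,2,4,6,7,8} → only 5 remains.
r4c3 = 9: row 4 has {2}; col 3 has {1,2,3,4,5,6,7,8}; box has {1,2,6,8} → only 9 remains.
r4c4 = 4: row 4 has {2,9}; col 4 has {1,3,5,6,7,8,9}; box has {3,5,7} → only 4 remains.
r4c5 = 1: row 4 has {2,4,9}; col 5 has {2,3,4,5,6,7,8}; box has {3,4,5,7} → only 1 remains.
r5c1 = 7: row 5 has {1,3}; col 1 has {2,4,5,6,9}; box has {1,2,6,8,9} → only 7 remains.
r5c4 = 2: row 5 has {1,3,7}; col 4 has {1,3,4,5,6,7,8,9}; box has {1,3,4,5,7} → only 2 remains.
r5c5 = 9: row 5 has {1,2,3,7}; col 5 has {1,2,3,4,5,6,7,8}; box has {1,2,3,4,5,7} → only 9 remains.
r5c9 = 5: row 5 has {1,2,3,7,9}; col 9 has {1,2,4,6,7,8}; box has {1,2,3,4,9} → only 5 remains.
r7c1 = 1: row 7 has {3,4,5,6,7,8,9}; col 1 has {2,4,5,6,7,9}; box has {2,3,4,5,6,7,9} → only 1 remains.
r7c7 = 2: row 7 has {1,3,4,5,6,7,8,9}; col 7 has {4,6,9}; box has {4,6,8,9} → only 2 remains.

137654298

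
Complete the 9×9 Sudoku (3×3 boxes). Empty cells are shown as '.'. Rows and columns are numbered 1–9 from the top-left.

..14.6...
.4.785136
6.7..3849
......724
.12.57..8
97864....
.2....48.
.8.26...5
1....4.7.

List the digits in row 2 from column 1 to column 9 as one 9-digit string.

249785136

R1C8 = 5: row 1 has {1,4,6}; col 8 has {2,3,4,7,8}; box has {1,3,4,6,8,9} → only 5 remains.
R2C1 = 2: row 2 has {1,3,4,5,6,7,8}; col 1 has {1,6,9}; box has {1,4,6,7} → only 2 remains.
R2C3 = 9: row 2 has {1,2,3,4,5,6,7,8}; col 3 has {1,2,7,8}; box has {1,2,4,6,7} → only 9 remains.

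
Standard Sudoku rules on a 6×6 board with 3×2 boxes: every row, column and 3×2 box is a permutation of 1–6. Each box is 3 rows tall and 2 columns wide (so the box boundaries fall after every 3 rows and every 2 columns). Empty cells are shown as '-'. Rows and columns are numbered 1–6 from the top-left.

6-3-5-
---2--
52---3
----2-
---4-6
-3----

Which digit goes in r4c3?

r1c4 = 1 (sole candidate).
r3c4 = 6 (sole candidate).
r6c4 = 5 (sole candidate).
r1c2 = 4 (sole candidate).
r1c6 = 2 (sole candidate).
r2c2 = 1 (sole candidate).
r2c6 = 4 (sole candidate).
r3c3 = 4 (sole candidate).
r3c5 = 1 (sole candidate).
r4c4 = 3 (sole candidate).
r5c2 = 5 (sole candidate).
r5c5 = 3 (sole candidate).
r6c5 = 4 (sole candidate).
r6c6 = 1 (sole candidate).
r2c1 = 3 (sole candidate).
r2c3 = 5 (sole candidate).
r2c5 = 6 (sole candidate).
r4c2 = 6 (sole candidate).
r4c3 = 1: row 4 has {2,3,6}; col 3 has {3,4,5}; box has {3,4,5} → only 1 remains.

1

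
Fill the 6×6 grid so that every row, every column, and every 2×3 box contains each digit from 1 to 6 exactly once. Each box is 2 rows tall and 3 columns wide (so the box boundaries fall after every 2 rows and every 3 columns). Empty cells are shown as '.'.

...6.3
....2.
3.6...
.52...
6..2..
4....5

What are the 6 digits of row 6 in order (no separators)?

421365

R4C1 = 1: row 4 has {2,5}; col 1 has {3,4,6}; box has {2,3,5,6} → only 1 remains.
R2C1 = 5: row 2 has {2}; col 1 has {1,3,4,6}; box has {} → only 5 remains.
R3C2 = 4: row 3 has {3,6}; col 2 has {5}; box has {1,2,3,5,6} → only 4 remains.
R1C1 = 2: row 1 has {3,6}; col 1 has {1,3,4,5,6}; box has {5} → only 2 remains.
R1C2 = 1: row 1 has {2,3,6}; col 2 has {4,5}; box has {2,5} → only 1 remains.
R1C3 = 4: row 1 has {1,2,3,6}; col 3 has {2,6}; box has {1,2,5} → only 4 remains.
R1C5 = 5: row 1 has {1,2,3,4,6}; col 5 has {2}; box has {2,3,6} → only 5 remains.
R2C3 = 3: row 2 has {2,5}; col 3 has {2,4,6}; box has {1,2,4,5} → only 3 remains.
R3C5 = 1: row 3 has {3,4,6}; col 5 has {2,5}; box has {} → only 1 remains.
R3C6 = 2: row 3 has {1,3,4,6}; col 6 has {3,5}; box has {1} → only 2 remains.
R5C2 = 3: row 5 has {2,6}; col 2 has {1,4,5}; box has {4,6} → only 3 remains.
R5C5 = 4: row 5 has {2,3,6}; col 5 has {1,2,5}; box has {2,5} → only 4 remains.
R5C6 = 1: row 5 has {2,3,4,6}; col 6 has {2,3,5}; box has {2,4,5} → only 1 remains.
R6C2 = 2: row 6 has {4,5}; col 2 has {1,3,4,5}; box has {3,4,6} → only 2 remains.
R6C3 = 1: row 6 has {2,4,5}; col 3 has {2,3,4,6}; box has {2,3,4,6} → only 1 remains.
R6C4 = 3: row 6 has {1,2,4,5}; col 4 has {2,6}; box has {1,2,4,5} → only 3 remains.
R6C5 = 6: row 6 has {1,2,3,4,5}; col 5 has {1,2,4,5}; box has {1,2,3,4,5} → only 6 remains.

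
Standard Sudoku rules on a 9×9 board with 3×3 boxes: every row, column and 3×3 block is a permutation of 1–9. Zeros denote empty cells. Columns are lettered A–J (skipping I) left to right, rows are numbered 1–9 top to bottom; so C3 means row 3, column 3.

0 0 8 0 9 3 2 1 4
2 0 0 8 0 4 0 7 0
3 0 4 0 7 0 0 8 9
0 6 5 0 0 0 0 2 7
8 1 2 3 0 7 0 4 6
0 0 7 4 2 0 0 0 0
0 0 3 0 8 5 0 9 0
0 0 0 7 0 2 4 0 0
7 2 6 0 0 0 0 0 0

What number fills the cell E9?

4

B3 = 5: row 3 has {3,4,7,8,9}; col 2 has {1,2,6}; box has {2,3,4,8} → only 5 remains.
G3 = 6: row 3 has {3,4,5,7,8,9}; col 7 has {2,4}; box has {1,2,4,7,8,9} → only 6 remains.
E4 = 1: row 4 has {2,5,6,7}; col 5 has {2,7,8,9}; box has {2,3,4,7} → only 1 remains.
E5 = 5: row 5 has {1,2,3,4,6,7,8}; col 5 has {1,2,7,8,9}; box has {1,2,3,4,7} → only 5 remains.
G5 = 9: row 5 has {1,2,3,4,5,6,7,8}; col 7 has {2,4,6}; box has {2,4,6,7} → only 9 remains.
A6 = 9: row 6 has {2,4,7}; col 1 has {2,3,7,8}; box has {1,2,5,6,7,8} → only 9 remains.
B6 = 3: row 6 has {2,4,7,9}; col 2 has {1,2,5,6}; box has {1,2,5,6,7,8,9} → only 3 remains.
H6 = 5: row 6 has {2,3,4,7,9}; col 8 has {1,2,4,7,8,9}; box has {2,4,6,7,9} → only 5 remains.
B7 = 4: row 7 has {3,5,8,9}; col 2 has {1,2,3,5,6}; box has {2,3,6,7} → only 4 remains.
H9 = 3: row 9 has {2,6,7}; col 8 has {1,2,4,5,7,8,9}; box has {4,9} → only 3 remains.
A1 = 6: row 1 has {1,2,3,4,8,9}; col 1 has {2,3,7,8,9}; box has {2,3,4,5,8} → only 6 remains.
B1 = 7: row 1 has {1,2,3,4,6,8,9}; col 2 has {1,2,3,4,5,6}; box has {2,3,4,5,6,8} → only 7 remains.
D1 = 5: row 1 has {1,2,3,4,6,7,8,9}; col 4 has {3,4,7,8}; box has {3,4,7,8,9} → only 5 remains.
B2 = 9: row 2 has {2,4,7,8}; col 2 has {1,2,3,4,5,6,7}; box has {2,3,4,5,6,7,8} → only 9 remains.
C2 = 1: row 2 has {2,4,7,8,9}; col 3 has {2,3,4,5,6,7,8}; box has {2,3,4,5,6,7,8,9} → only 1 remains.
E2 = 6: row 2 has {1,2,4,7,8,9}; col 5 has {1,2,5,7,8,9}; box has {3,4,5,7,8,9} → only 6 remains.
F3 = 1: row 3 has {3,4,5,6,7,8,9}; col 6 has {2,3,4,5,7}; box has {3,4,5,6,7,8,9} → only 1 remains.
A4 = 4: row 4 has {1,2,5,6,7}; col 1 has {2,3,6,7,8,9}; box has {1,2,3,5,6,7,8,9} → only 4 remains.
D4 = 9: row 4 has {1,2,4,5,6,7}; col 4 has {3,4,5,7,8}; box has {1,2,3,4,5,7} → only 9 remains.
F4 = 8: row 4 has {1,2,4,5,6,7,9}; col 6 has {1,2,3,4,5,7}; box has {1,2,3,4,5,7,9} → only 8 remains.
G4 = 3: row 4 has {1,2,4,5,6,7,8,9}; col 7 has {2,4,6,9}; box has {2,4,5,6,7,9} → only 3 remains.
F6 = 6: row 6 has {2,3,4,5,7,9}; col 6 has {1,2,3,4,5,7,8}; box has {1,2,3,4,5,7,8,9} → only 6 remains.
A7 = 1: row 7 has {3,4,5,8,9}; col 1 has {2,3,4,6,7,8,9}; box has {2,3,4,6,7} → only 1 remains.
D7 = 6: row 7 has {1,3,4,5,8,9}; col 4 has {3,4,5,7,8,9}; box has {2,5,7,8} → only 6 remains.
G7 = 7: row 7 has {1,3,4,5,6,8,9}; col 7 has {2,3,4,6,9}; box has {3,4,9} → only 7 remains.
J7 = 2: row 7 has {1,3,4,5,6,7,8,9}; col 9 has {4,6,7,9}; box has {3,4,7,9} → only 2 remains.
A8 = 5: row 8 has {2,4,7}; col 1 has {1,2,3,4,6,7,8,9}; box has {1,2,3,4,6,7} → only 5 remains.
B8 = 8: row 8 has {2,4,5,7}; col 2 has {1,2,3,4,5,6,7,9}; box has {1,2,3,4,5,6,7} → only 8 remains.
C8 = 9: row 8 has {2,4,5,7,8}; col 3 has {1,2,3,4,5,6,7,8}; box has {1,2,3,4,5,6,7,8} → only 9 remains.
E8 = 3: row 8 has {2,4,5,7,8,9}; col 5 has {1,2,5,6,7,8,9}; box has {2,5,6,7,8} → only 3 remains.
H8 = 6: row 8 has {2,3,4,5,7,8,9}; col 8 has {1,2,3,4,5,7,8,9}; box has {2,3,4,7,9} → only 6 remains.
J8 = 1: row 8 has {2,3,4,5,6,7,8,9}; col 9 has {2,4,6,7,9}; box has {2,3,4,6,7,9} → only 1 remains.
D9 = 1: row 9 has {2,3,6,7}; col 4 has {3,4,5,6,7,8,9}; box has {2,3,5,6,7,8} → only 1 remains.
E9 = 4: row 9 has {1,2,3,6,7}; col 5 has {1,2,3,5,6,7,8,9}; box has {1,2,3,5,6,7,8} → only 4 remains.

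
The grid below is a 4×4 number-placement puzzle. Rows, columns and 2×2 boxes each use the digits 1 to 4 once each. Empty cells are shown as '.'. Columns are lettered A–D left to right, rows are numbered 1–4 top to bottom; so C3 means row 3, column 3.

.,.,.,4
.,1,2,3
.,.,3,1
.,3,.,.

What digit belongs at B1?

2

B1 = 2: row 1 has {4}; col 2 has {1,3}; box has {1} → only 2 remains.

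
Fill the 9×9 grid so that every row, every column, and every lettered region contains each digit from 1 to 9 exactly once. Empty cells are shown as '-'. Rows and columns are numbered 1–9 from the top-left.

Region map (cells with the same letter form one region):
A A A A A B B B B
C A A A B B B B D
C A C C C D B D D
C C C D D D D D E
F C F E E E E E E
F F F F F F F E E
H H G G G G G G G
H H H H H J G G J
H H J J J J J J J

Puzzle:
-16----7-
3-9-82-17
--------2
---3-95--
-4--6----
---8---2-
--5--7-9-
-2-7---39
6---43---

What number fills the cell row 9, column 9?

1

row 2, column 2 = 5 (sole candidate).
row 2, column 4 = 4 (sole candidate).
row 2, column 7 = 6 (sole candidate).
row 4, column 5 = 1 (sole candidate).
row 7, column 5 = 2 (sole candidate).
row 8, column 5 = 5 (sole candidate).
row 1, column 4 = 2 (sole candidate).
row 1, column 5 = 3 (sole candidate).
row 1, column 1 = 8 (sole candidate).
row 3, column 2 = 7 (sole candidate).
row 3, column 5 = 9 (sole candidate).
row 6, column 5 = 7 (sole candidate).
row 1, column 7 = 9 (hidden single in row 1).
row 3, column 7 = 3 (hidden single in row 3).
row 5, column 7 = 7 (hidden single in row 5).
row 7, column 2 = 3 (hidden single in row 7).
row 8, column 6 = 6 (hidden single in row 8).
row 6, column 2 = 6 (hidden single in row 6).
row 4, column 2 = 8 (sole candidate).
row 4, column 9 = 4 (sole candidate).
row 9, column 2 = 9 (sole candidate).
row 1, column 9 = 5 (sole candidate).
row 3, column 3 = 1 (sole candidate).
row 4, column 8 = 6 (sole candidate).
row 1, column 6 = 4 (sole candidate).
row 3, column 1 = 5 (sole candidate).
row 3, column 4 = 6 (sole candidate).
row 3, column 6 = 8 (sole candidate).
row 3, column 8 = 4 (sole candidate).
row 7, column 4 = 1 (sole candidate).
row 9, column 4 = 5 (sole candidate).
row 9, column 8 = 8 (sole candidate).
row 9, column 9 = 1: row 9 has {3,4,5,6,8,9}; col 9 has {2,4,5,7,9}; region has {3,4,5,6,8,9} → only 1 remains.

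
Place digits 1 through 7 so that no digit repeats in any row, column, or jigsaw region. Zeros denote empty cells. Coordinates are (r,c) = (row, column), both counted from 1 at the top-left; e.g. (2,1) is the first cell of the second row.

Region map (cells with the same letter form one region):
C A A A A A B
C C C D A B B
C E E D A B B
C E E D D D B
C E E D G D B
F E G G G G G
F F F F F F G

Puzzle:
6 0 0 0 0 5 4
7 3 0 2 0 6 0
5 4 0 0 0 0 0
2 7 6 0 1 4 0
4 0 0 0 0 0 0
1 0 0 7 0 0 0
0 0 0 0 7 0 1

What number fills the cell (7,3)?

(2,3) = 1: row 2 has {2,3,6,7}; col 3 has {6}; region has {2,3,4,5,6,7} → only 1 remains.
(2,5) = 4: row 2 has {1,2,3,6,7}; col 5 has {1,7}; region has {5} → only 4 remains.
(2,7) = 5: row 2 has {1,2,3,4,6,7}; col 7 has {1,4}; region has {4,6} → only 5 remains.
(4,7) = 3: row 4 has {1,2,4,6,7}; col 7 has {1,4,5}; region has {4,5,6} → only 3 remains.
(7,1) = 3: row 7 has {1,7}; col 1 has {1,2,4,5,6,7}; region has {1,7} → only 3 remains.
(7,6) = 2: row 7 has {1,3,7}; col 6 has {4,5,6}; region has {1,3,7} → only 2 remains.
(4,4) = 5: row 4 has {1,2,3,4,6,7}; col 4 has {2,7}; region has {1,2,4} → only 5 remains.
(6,6) = 3: row 6 has {1,7}; col 6 has {2,4,5,6}; region has {1,7} → only 3 remains.
(5,6) = 7: row 5 has {4}; col 6 has {2,3,4,5,6}; region has {1,2,4,5} → only 7 remains.
(5,7) = 2: row 5 has {4,7}; col 7 has {1,3,4,5}; region has {3,4,5,6} → only 2 remains.
(6,7) = 6: row 6 has {1,3,7}; col 7 has {1,2,3,4,5}; region has {1,3,7} → only 6 remains.
(3,6) = 1: row 3 has {4,5}; col 6 has {2,3,4,5,6,7}; region has {2,3,4,5,6} → only 1 remains.
(3,7) = 7: row 3 has {1,4,5}; col 7 has {1,2,3,4,5,6}; region has {1,2,3,4,5,6} → only 7 remains.
(5,5) = 5: row 5 has {2,4,7}; col 5 has {1,4,7}; region has {1,3,6,7} → only 5 remains.
(6,5) = 2: row 6 has {1,3,6,7}; col 5 has {1,4,5,7}; region has {1,3,5,6,7} → only 2 remains.
(1,5) = 3: row 1 has {4,5,6}; col 5 has {1,2,4,5,7}; region has {4,5} → only 3 remains.
(3,5) = 6: row 3 has {1,4,5,7}; col 5 has {1,2,3,4,5,7}; region has {3,4,5} → only 6 remains.
(5,2) = 1: row 5 has {2,4,5,7}; col 2 has {3,4,7}; region has {4,6,7} → only 1 remains.
(5,3) = 3: row 5 has {1,2,4,5,7}; col 3 has {1,6}; region has {1,4,6,7} → only 3 remains.
(5,4) = 6: row 5 has {1,2,3,4,5,7}; col 4 has {2,5,7}; region has {1,2,4,5,7} → only 6 remains.
(6,2) = 5: row 6 has {1,2,3,6,7}; col 2 has {1,3,4,7}; region has {1,3,4,6,7} → only 5 remains.
(6,3) = 4: row 6 has {1,2,3,5,6,7}; col 3 has {1,3,6}; region has {1,2,3,5,6,7} → only 4 remains.
(7,2) = 6: row 7 has {1,2,3,7}; col 2 has {1,3,4,5,7}; region has {1,2,3,7} → only 6 remains.
(7,3) = 5: row 7 has {1,2,3,6,7}; col 3 has {1,3,4,6}; region has {1,2,3,6,7} → only 5 remains.

5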